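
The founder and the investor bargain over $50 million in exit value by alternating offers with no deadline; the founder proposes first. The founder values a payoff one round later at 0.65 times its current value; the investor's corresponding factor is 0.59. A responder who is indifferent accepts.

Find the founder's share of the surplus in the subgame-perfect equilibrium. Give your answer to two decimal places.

33.25

When the founder proposes, the investor accepts any offer worth at least 0.59 times what the investor would get by proposing next round; and vice versa.
This gives x = 50 − 0.59y and y = 50 − 0.65x, where x and y are each side's share when it proposes.
Hence (1 − 0.59·0.65)x = 50(1 − 0.59), i.e. 0.6165·x = 20.5.
x ≈ 33.2522; the investor's share is 50 − x ≈ 16.7478.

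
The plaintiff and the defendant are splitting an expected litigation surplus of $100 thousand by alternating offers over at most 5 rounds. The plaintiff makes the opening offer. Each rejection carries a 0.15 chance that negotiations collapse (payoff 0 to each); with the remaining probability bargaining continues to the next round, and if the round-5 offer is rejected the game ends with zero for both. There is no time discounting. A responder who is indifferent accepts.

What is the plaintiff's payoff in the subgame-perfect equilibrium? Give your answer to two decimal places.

Round 5 (the plaintiff proposes): the defendant will accept anything ≥ 0, so the plaintiff offers 0 and keeps 100.
Round 4 (the defendant proposes): rejecting gives the plaintiff an expected 0.85 × 100 = 85, so the defendant offers 85, keeping 15.
Round 3 (the plaintiff proposes): rejecting gives the defendant an expected 0.85 × 15 = 12.75. The plaintiff offers 12.75 and keeps 100 − 12.75 = 87.25.
Round 2 (the defendant proposes): rejecting gives the plaintiff an expected 0.85 × 87.25 = 74.1625, so the defendant offers 74.1625, keeping 25.8375.
Round 1 (the plaintiff proposes): rejecting gives the defendant an expected 0.85 × 25.8375 = 21.961875; the plaintiff offers that and keeps 78.038125.

78.04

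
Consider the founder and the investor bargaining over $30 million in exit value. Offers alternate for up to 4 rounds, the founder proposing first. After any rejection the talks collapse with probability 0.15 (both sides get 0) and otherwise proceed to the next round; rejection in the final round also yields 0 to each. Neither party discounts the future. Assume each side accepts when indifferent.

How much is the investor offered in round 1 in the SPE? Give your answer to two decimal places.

22.25

Round 4 (the investor proposes): the founder will accept anything ≥ 0, so the investor offers 0 and keeps 30.
Round 3 (the founder proposes): rejecting gives the investor an expected 0.85 × 30 = 25.5. The founder offers 25.5 and keeps 30 − 25.5 = 4.5.
Round 2 (the investor proposes): rejecting gives the founder an expected 0.85 × 4.5 = 3.825. The investor offers 3.825 and keeps 30 − 3.825 = 26.175.
Round 1 (the founder proposes): rejecting gives the investor an expected 0.85 × 26.175 = 22.24875. The founder offers 22.24875 and keeps 30 − 22.24875 = 7.75125.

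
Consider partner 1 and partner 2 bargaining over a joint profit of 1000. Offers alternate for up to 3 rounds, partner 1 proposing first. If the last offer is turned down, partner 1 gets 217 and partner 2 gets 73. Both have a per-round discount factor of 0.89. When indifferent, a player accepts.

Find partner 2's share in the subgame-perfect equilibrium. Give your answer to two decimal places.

Round 3 (partner 1 proposes): partner 2 gets 73 if talks fail, so partner 1 offers 73 and keeps 927.
Round 2 (partner 2 proposes): partner 1 can get 927 next round, worth 0.89 × 927 = 825.03 now, so partner 2 offers 825.03, keeping 174.97.
Round 1 (partner 1 proposes): partner 2 can get 174.97 next round, worth 0.89 × 174.97 = 155.7233 now; partner 1 offers that and keeps 844.2767.

155.72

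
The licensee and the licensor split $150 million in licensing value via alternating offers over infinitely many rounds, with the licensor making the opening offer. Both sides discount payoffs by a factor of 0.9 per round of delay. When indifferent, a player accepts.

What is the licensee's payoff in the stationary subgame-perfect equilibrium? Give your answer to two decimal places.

71.05

Let x be the licensor's share when the licensor proposes and y be the licensee's share when the licensee proposes.
The licensee accepts iff offered ≥ 0.9·y, so x = 150 − 0.9y. Symmetrically y = 150 − 0.9x.
Substituting: x = 150 − 0.9(150 − 0.9x), giving x(1 − 0.9·0.9) = 150(1 − 0.9).
So x = 150 × 0.1 / 0.19 ≈ 78.9474, and the licensee receives 150 − x ≈ 71.0526.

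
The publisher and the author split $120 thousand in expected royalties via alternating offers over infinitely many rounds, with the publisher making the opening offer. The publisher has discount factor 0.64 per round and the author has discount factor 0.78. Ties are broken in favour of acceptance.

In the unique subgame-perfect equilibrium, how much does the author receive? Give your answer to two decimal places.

In a stationary SPE each proposer offers the other exactly their discounted continuation value.
If the publisher keeps x when proposing and the author keeps y when proposing, then x = 120 − 0.78y and y = 120 − 0.64x.
Solving: x = 120(1 − 0.78) / (1 − 0.64·0.78) = 26.4 / 0.5008 ≈ 52.7157.
The author gets 120 − 52.7157 ≈ 67.2843.

67.28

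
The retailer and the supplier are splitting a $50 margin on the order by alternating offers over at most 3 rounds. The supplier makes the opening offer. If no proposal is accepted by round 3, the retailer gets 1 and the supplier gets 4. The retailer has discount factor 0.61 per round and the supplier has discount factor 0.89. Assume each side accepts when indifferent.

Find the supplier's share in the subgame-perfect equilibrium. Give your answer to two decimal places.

46.10

Round 3 (the supplier proposes): the retailer gets 1 if talks fail, so the supplier offers 1 and keeps 49.
Round 2 (the retailer proposes): the supplier can get 49 next round, worth 0.89 × 49 = 43.61 now, so the retailer offers 43.61, keeping 6.39.
Round 1 (the supplier proposes): the retailer can get 6.39 next round, worth 0.61 × 6.39 = 3.8979 now, so the supplier offers 3.8979, keeping 46.1021.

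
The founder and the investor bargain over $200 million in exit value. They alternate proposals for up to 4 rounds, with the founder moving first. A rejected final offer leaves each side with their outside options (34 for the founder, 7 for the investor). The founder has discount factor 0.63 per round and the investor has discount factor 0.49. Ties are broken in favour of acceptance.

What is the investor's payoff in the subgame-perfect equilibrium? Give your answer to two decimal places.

Round 4 (the investor proposes): the founder gets 34 if talks fail, so the investor offers 34 and keeps 166.
Round 3 (the founder proposes): the investor can get 166 next round, worth 0.49 × 166 = 81.34 now. The founder offers 81.34 and keeps 200 − 81.34 = 118.66.
Round 2 (the investor proposes): the founder can get 118.66 next round, worth 0.63 × 118.66 = 74.7558 now; the investor offers that and keeps 125.2442.
Round 1 (the founder proposes): the investor can get 125.2442 next round, worth 0.49 × 125.2442 = 61.369658 now, so the founder offers 61.369658, keeping 138.630342.

61.37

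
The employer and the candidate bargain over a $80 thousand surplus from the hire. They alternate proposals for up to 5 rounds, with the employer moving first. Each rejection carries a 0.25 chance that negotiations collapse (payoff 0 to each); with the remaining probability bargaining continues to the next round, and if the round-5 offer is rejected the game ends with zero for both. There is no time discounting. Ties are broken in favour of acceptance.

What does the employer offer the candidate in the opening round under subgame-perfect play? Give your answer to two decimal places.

23.44

Round 5 (the employer proposes): rejection yields 0 for the candidate; the employer offers 0 and keeps 80.
Round 4 (the candidate proposes): rejecting gives the employer an expected 0.75 × 80 = 60. The candidate offers 60 and keeps 80 − 60 = 20.
Round 3 (the employer proposes): rejecting gives the candidate an expected 0.75 × 20 = 15; the employer offers that and keeps 65.
Round 2 (the candidate proposes): rejecting gives the employer an expected 0.75 × 65 = 48.75; the candidate offers that and keeps 31.25.
Round 1 (the employer proposes): rejecting gives the candidate an expected 0.75 × 31.25 = 23.4375, so the employer offers 23.4375, keeping 56.5625.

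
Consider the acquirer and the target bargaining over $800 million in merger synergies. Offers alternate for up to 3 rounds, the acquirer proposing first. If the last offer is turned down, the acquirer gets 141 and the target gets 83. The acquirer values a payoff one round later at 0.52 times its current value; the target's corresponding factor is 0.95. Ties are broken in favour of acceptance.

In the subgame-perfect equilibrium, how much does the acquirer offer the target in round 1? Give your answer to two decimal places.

405.80

By backward induction:
Round 3 (the acquirer proposes): the target gets 83 if talks fail, so the acquirer offers 83 and keeps 717.
Round 2 (the target proposes): the acquirer can get 717 next round, worth 0.52 × 717 = 372.84 now; the target offers that and keeps 427.16.
Round 1 (the acquirer proposes): the target can get 427.16 next round, worth 0.95 × 427.16 = 405.802 now; the acquirer offers that and keeps 394.198.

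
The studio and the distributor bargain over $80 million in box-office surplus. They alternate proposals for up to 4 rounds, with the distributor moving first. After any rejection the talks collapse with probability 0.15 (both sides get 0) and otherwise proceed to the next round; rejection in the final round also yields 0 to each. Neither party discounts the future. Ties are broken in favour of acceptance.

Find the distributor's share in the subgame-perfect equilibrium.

By backward induction:
Round 4 (the studio proposes): rejection yields 0 for the distributor; the studio offers 0 and keeps 80.
Round 3 (the distributor proposes): rejecting gives the studio an expected 0.85 × 80 = 68, so the distributor offers 68, keeping 12.
Round 2 (the studio proposes): rejecting gives the distributor an expected 0.85 × 12 = 10.2, so the studio offers 10.2, keeping 69.8.
Round 1 (the distributor proposes): rejecting gives the studio an expected 0.85 × 69.8 = 59.33. The distributor offers 59.33 and keeps 80 − 59.33 = 20.67.

20.67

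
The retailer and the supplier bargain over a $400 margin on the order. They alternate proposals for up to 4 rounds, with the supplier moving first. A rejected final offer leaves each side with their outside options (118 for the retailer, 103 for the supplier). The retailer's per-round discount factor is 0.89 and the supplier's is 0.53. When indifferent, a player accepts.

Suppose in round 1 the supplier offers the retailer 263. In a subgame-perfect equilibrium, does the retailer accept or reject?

Round 4 (the retailer proposes): the supplier gets 103 if talks fail, so the retailer offers 103 and keeps 297.
Round 3 (the supplier proposes): the retailer can get 297 next round, worth 0.89 × 297 = 264.33 now, so the supplier offers 264.33, keeping 135.67.
Round 2 (the retailer proposes): the supplier can get 135.67 next round, worth 0.53 × 135.67 = 71.9051 now, so the retailer offers 71.9051, keeping 328.0949.
So by rejecting in round 1, the retailer gets 328.0949 next round, worth 0.89 × 328.0949 = 292.004461 now.
Offer 263 < 292.004461, so the retailer rejects.

Reject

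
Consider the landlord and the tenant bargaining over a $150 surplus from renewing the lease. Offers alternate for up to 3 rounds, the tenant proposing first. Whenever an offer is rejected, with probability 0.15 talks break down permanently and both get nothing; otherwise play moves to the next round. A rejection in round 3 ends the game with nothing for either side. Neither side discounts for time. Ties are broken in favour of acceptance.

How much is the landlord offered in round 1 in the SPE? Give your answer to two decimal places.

By backward induction:
Round 3 (the tenant proposes): rejection yields 0 for the landlord; the tenant offers 0 and keeps 150.
Round 2 (the landlord proposes): rejecting gives the tenant an expected 0.85 × 150 = 127.5. The landlord offers 127.5 and keeps 150 − 127.5 = 22.5.
Round 1 (the tenant proposes): rejecting gives the landlord an expected 0.85 × 22.5 = 19.125; the tenant offers that and keeps 130.875.

19.13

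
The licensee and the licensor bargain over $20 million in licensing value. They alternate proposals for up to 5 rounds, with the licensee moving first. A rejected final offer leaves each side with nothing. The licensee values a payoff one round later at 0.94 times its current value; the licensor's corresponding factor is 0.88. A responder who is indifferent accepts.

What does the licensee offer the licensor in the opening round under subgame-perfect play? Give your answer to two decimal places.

1.93

Round 5 (the licensee proposes): rejection yields 0 for the licensor; the licensee offers 0 and keeps 20.
Round 4 (the licensor proposes): the licensee can get 20 next round, worth 0.94 × 20 = 18.8 now. The licensor offers 18.8 and keeps 20 − 18.8 = 1.2.
Round 3 (the licensee proposes): the licensor can get 1.2 next round, worth 0.88 × 1.2 = 1.056 now. The licensee offers 1.056 and keeps 20 − 1.056 = 18.944.
Round 2 (the licensor proposes): the licensee can get 18.944 next round, worth 0.94 × 18.944 = 17.80736 now; the licensor offers that and keeps 2.19264.
Round 1 (the licensee proposes): the licensor can get 2.19264 next round, worth 0.88 × 2.19264 = 1.9295232 now, so the licensee offers 1.9295232, keeping 18.0704768.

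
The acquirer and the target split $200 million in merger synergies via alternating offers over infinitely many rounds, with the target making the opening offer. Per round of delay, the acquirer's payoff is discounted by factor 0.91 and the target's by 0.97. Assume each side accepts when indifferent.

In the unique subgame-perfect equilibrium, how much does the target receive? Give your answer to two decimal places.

153.45

Let x be the target's share when the target proposes and y be the acquirer's share when the acquirer proposes.
The acquirer accepts iff offered ≥ 0.91·y, so x = 200 − 0.91y. Symmetrically y = 200 − 0.97x.
Substituting: x = 200 − 0.91(200 − 0.97x), giving x(1 − 0.97·0.91) = 200(1 − 0.91).
So x = 200 × 0.09 / 0.1173 ≈ 153.4527, and the acquirer receives 200 − x ≈ 46.5473.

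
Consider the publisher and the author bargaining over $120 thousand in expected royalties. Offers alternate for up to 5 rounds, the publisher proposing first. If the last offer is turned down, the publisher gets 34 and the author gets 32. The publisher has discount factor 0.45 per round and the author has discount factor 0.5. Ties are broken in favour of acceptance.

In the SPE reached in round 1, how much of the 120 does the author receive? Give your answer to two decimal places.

By backward induction:
Round 5 (the publisher proposes): the author gets 32 if talks fail, so the publisher offers 32 and keeps 88.
Round 4 (the author proposes): the publisher can get 88 next round, worth 0.45 × 88 = 39.6 now. The author offers 39.6 and keeps 120 − 39.6 = 80.4.
Round 3 (the publisher proposes): the author can get 80.4 next round, worth 0.5 × 80.4 = 40.2 now; the publisher offers that and keeps 79.8.
Round 2 (the author proposes): the publisher can get 79.8 next round, worth 0.45 × 79.8 = 35.91 now. The author offers 35.91 and keeps 120 − 35.91 = 84.09.
Round 1 (the publisher proposes): the author can get 84.09 next round, worth 0.5 × 84.09 = 42.045 now; the publisher offers that and keeps 77.955.

42.05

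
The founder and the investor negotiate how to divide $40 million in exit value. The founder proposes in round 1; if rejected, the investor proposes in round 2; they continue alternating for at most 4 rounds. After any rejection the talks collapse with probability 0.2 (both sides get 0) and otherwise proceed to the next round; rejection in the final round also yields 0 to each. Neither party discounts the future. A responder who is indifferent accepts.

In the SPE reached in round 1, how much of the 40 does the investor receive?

26.88

Round 4 (the investor proposes): rejection yields 0 for the founder; the investor offers 0 and keeps 40.
Round 3 (the founder proposes): rejecting gives the investor an expected 0.8 × 40 = 32. The founder offers 32 and keeps 40 − 32 = 8.
Round 2 (the investor proposes): rejecting gives the founder an expected 0.8 × 8 = 6.4; the investor offers that and keeps 33.6.
Round 1 (the founder proposes): rejecting gives the investor an expected 0.8 × 33.6 = 26.88, so the founder offers 26.88, keeping 13.12.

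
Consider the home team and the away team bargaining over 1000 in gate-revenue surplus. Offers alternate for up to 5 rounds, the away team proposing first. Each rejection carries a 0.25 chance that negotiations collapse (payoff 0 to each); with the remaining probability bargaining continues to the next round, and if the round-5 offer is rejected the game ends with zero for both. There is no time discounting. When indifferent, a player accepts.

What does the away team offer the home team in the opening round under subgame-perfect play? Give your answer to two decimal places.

Round 5 (the away team proposes): the home team will accept anything ≥ 0, so the away team offers 0 and keeps 1000.
Round 4 (the home team proposes): rejecting gives the away team an expected 0.75 × 1000 = 750, so the home team offers 750, keeping 250.
Round 3 (the away team proposes): rejecting gives the home team an expected 0.75 × 250 = 187.5; the away team offers that and keeps 812.5.
Round 2 (the home team proposes): rejecting gives the away team an expected 0.75 × 812.5 = 609.375. The home team offers 609.375 and keeps 1000 − 609.375 = 390.625.
Round 1 (the away team proposes): rejecting gives the home team an expected 0.75 × 390.625 = 292.96875, so the away team offers 292.96875, keeping 707.03125.

292.97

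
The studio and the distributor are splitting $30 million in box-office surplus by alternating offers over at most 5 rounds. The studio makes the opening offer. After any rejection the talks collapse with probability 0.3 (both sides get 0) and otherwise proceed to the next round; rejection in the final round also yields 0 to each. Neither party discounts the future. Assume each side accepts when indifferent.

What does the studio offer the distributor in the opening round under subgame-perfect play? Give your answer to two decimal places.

9.39

Round 5 (the studio proposes): rejection yields 0 for the distributor; the studio offers 0 and keeps 30.
Round 4 (the distributor proposes): rejecting gives the studio an expected 0.7 × 30 = 21; the distributor offers that and keeps 9.
Round 3 (the studio proposes): rejecting gives the distributor an expected 0.7 × 9 = 6.3, so the studio offers 6.3, keeping 23.7.
Round 2 (the distributor proposes): rejecting gives the studio an expected 0.7 × 23.7 = 16.59, so the distributor offers 16.59, keeping 13.41.
Round 1 (the studio proposes): rejecting gives the distributor an expected 0.7 × 13.41 = 9.387, so the studio offers 9.387, keeping 20.613.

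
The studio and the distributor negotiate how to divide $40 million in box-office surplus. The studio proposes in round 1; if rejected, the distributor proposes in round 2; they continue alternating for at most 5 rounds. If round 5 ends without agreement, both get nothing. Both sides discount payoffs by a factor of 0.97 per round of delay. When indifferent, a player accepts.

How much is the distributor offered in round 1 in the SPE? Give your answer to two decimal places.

By backward induction:
Round 5 (the studio proposes): the distributor will accept anything ≥ 0, so the studio offers 0 and keeps 40.
Round 4 (the distributor proposes): the studio can get 40 next round, worth 0.97 × 40 = 38.8 now. The distributor offers 38.8 and keeps 40 − 38.8 = 1.2.
Round 3 (the studio proposes): the distributor can get 1.2 next round, worth 0.97 × 1.2 = 1.164 now; the studio offers that and keeps 38.836.
Round 2 (the distributor proposes): the studio can get 38.836 next round, worth 0.97 × 38.836 = 37.67092 now. The distributor offers 37.67092 and keeps 40 − 37.67092 = 2.32908.
Round 1 (the studio proposes): the distributor can get 2.32908 next round, worth 0.97 × 2.32908 = 2.2592076 now, so the studio offers 2.2592076, keeping 37.7407924.

2.26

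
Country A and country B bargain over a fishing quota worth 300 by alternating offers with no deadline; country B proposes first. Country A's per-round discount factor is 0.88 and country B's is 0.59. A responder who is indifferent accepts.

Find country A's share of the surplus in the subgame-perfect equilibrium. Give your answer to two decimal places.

225.12

In a stationary SPE each proposer offers the other exactly their discounted continuation value.
If country B keeps x when proposing and country A keeps y when proposing, then x = 300 − 0.88y and y = 300 − 0.59x.
Solving: x = 300(1 − 0.88) / (1 − 0.59·0.88) = 36 / 0.4808 ≈ 74.8752.
Country A gets 300 − 74.8752 ≈ 225.1248.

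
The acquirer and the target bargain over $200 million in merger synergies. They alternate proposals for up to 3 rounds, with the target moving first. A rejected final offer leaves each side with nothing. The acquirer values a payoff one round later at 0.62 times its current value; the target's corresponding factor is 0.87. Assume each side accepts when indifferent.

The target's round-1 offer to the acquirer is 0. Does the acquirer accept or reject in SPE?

Work out the acquirer's continuation value if the offer is rejected.
Round 3 (the target proposes): rejection yields 0 for the acquirer; the target offers 0 and keeps 200.
Round 2 (the acquirer proposes): the target can get 200 next round, worth 0.87 × 200 = 174 now, so the acquirer offers 174, keeping 26.
So by rejecting in round 1, the acquirer gets 26 next round, worth 0.62 × 26 = 16.12 now.
Offer 0 < 16.12, so the acquirer rejects.

Reject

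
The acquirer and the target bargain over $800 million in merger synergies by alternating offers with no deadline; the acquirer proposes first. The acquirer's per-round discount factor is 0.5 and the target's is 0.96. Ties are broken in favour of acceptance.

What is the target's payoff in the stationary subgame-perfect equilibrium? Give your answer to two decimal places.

When the acquirer proposes, the target accepts any offer worth at least 0.96 times what the target would get by proposing next round; and vice versa.
This gives x = 800 − 0.96y and y = 800 − 0.5x, where x and y are each side's share when it proposes.
Hence (1 − 0.96·0.5)x = 800(1 − 0.96), i.e. 0.52·x = 32.
x ≈ 61.5385; the target's share is 800 − x ≈ 738.4615.

738.46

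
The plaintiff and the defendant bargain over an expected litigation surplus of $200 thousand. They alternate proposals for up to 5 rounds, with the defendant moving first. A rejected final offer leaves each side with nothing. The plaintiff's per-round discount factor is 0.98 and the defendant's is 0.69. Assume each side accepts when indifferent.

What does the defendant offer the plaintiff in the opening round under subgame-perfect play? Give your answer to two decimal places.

101.85

Solve by backward induction from round 5.
Round 5 (the defendant proposes): the plaintiff will accept anything ≥ 0, so the defendant offers 0 and keeps 200.
Round 4 (the plaintiff proposes): the defendant can get 200 next round, worth 0.69 × 200 = 138 now. The plaintiff offers 138 and keeps 200 − 138 = 62.
Round 3 (the defendant proposes): the plaintiff can get 62 next round, worth 0.98 × 62 = 60.76 now, so the defendant offers 60.76, keeping 139.24.
Round 2 (the plaintiff proposes): the defendant can get 139.24 next round, worth 0.69 × 139.24 = 96.0756 now, so the plaintiff offers 96.0756, keeping 103.9244.
Round 1 (the defendant proposes): the plaintiff can get 103.9244 next round, worth 0.98 × 103.9244 = 101.845912 now. The defendant offers 101.845912 and keeps 200 − 101.845912 = 98.154088.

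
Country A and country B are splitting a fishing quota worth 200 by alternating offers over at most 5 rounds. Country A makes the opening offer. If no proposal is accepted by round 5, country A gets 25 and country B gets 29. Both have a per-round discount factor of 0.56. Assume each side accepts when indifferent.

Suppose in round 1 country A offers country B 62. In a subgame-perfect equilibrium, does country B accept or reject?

Reject

Work out country B's continuation value if the offer is rejected.
Round 5 (country A proposes): country B gets 29 if talks fail, so country A offers 29 and keeps 171.
Round 4 (country B proposes): country A can get 171 next round, worth 0.56 × 171 = 95.76 now, so country B offers 95.76, keeping 104.24.
Round 3 (country A proposes): country B can get 104.24 next round, worth 0.56 × 104.24 = 58.3744 now; country A offers that and keeps 141.6256.
Round 2 (country B proposes): country A can get 141.6256 next round, worth 0.56 × 141.6256 = 79.310336 now; country B offers that and keeps 120.689664.
So by rejecting in round 1, country B gets 120.689664 next round, worth 0.56 × 120.689664 = 67.58621184 now.
Offer 62 < 67.58621184, so country B rejects.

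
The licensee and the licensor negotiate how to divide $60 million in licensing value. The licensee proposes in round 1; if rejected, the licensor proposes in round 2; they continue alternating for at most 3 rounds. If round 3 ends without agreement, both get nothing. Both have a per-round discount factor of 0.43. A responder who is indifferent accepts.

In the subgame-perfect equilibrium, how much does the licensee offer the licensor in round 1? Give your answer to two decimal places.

14.71

Round 3 (the licensee proposes): rejection yields 0 for the licensor; the licensee offers 0 and keeps 60.
Round 2 (the licensor proposes): the licensee can get 60 next round, worth 0.43 × 60 = 25.8 now; the licensor offers that and keeps 34.2.
Round 1 (the licensee proposes): the licensor can get 34.2 next round, worth 0.43 × 34.2 = 14.706 now. The licensee offers 14.706 and keeps 60 − 14.706 = 45.294.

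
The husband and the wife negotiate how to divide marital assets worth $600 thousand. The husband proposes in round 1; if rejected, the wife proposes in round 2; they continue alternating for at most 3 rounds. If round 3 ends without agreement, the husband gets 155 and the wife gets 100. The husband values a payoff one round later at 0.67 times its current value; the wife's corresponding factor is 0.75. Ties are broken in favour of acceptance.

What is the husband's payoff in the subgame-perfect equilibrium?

401.25

Work backward from the last round.
Round 3 (the husband proposes): the wife gets 100 if talks fail, so the husband offers 100 and keeps 500.
Round 2 (the wife proposes): the husband can get 500 next round, worth 0.67 × 500 = 335 now. The wife offers 335 and keeps 600 − 335 = 265.
Round 1 (the husband proposes): the wife can get 265 next round, worth 0.75 × 265 = 198.75 now, so the husband offers 198.75, keeping 401.25.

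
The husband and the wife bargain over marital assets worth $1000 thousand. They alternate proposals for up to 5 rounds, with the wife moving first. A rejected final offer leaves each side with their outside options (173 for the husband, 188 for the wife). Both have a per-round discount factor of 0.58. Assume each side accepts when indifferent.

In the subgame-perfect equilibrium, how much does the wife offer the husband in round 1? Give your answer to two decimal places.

345.12

Round 5 (the wife proposes): the husband gets 173 if talks fail, so the wife offers 173 and keeps 827.
Round 4 (the husband proposes): the wife can get 827 next round, worth 0.58 × 827 = 479.66 now; the husband offers that and keeps 520.34.
Round 3 (the wife proposes): the husband can get 520.34 next round, worth 0.58 × 520.34 = 301.7972 now. The wife offers 301.7972 and keeps 1000 − 301.7972 = 698.2028.
Round 2 (the husband proposes): the wife can get 698.2028 next round, worth 0.58 × 698.2028 = 404.957624 now; the husband offers that and keeps 595.042376.
Round 1 (the wife proposes): the husband can get 595.042376 next round, worth 0.58 × 595.042376 = 345.12457808 now, so the wife offers 345.12457808, keeping 654.87542192.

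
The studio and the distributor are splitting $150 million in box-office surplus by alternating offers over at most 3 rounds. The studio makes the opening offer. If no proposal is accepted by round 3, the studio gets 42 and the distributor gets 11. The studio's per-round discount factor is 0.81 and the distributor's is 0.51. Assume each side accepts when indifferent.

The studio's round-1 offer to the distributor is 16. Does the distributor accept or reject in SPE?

Round 3 (the studio proposes): the distributor gets 11 if talks fail, so the studio offers 11 and keeps 139.
Round 2 (the distributor proposes): the studio can get 139 next round, worth 0.81 × 139 = 112.59 now, so the distributor offers 112.59, keeping 37.41.
So by rejecting in round 1, the distributor gets 37.41 next round, worth 0.51 × 37.41 = 19.0791 now.
Offer 16 < 19.0791, so the distributor rejects.

Reject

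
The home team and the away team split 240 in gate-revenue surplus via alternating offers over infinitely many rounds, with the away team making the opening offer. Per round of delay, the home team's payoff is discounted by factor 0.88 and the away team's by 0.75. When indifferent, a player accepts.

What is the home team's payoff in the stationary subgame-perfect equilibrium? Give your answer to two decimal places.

155.29

Let x be the away team's share when the away team proposes and y be the home team's share when the home team proposes.
The home team accepts iff offered ≥ 0.88·y, so x = 240 − 0.88y. Symmetrically y = 240 − 0.75x.
Substituting: x = 240 − 0.88(240 − 0.75x), giving x(1 − 0.75·0.88) = 240(1 − 0.88).
So x = 240 × 0.12 / 0.34 ≈ 84.7059, and the home team receives 240 − x ≈ 155.2941.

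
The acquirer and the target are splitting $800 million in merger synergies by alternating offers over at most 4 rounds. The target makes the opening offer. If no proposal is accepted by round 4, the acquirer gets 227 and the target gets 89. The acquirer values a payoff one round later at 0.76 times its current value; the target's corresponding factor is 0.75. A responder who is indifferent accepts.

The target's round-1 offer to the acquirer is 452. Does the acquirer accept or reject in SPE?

Reject

Work out the acquirer's continuation value if the offer is rejected.
Round 4 (the acquirer proposes): the target gets 89 if talks fail, so the acquirer offers 89 and keeps 711.
Round 3 (the target proposes): the acquirer can get 711 next round, worth 0.76 × 711 = 540.36 now, so the target offers 540.36, keeping 259.64.
Round 2 (the acquirer proposes): the target can get 259.64 next round, worth 0.75 × 259.64 = 194.73 now, so the acquirer offers 194.73, keeping 605.27.
So by rejecting in round 1, the acquirer gets 605.27 next round, worth 0.76 × 605.27 = 460.0052 now.
Offer 452 < 460.0052, so the acquirer rejects.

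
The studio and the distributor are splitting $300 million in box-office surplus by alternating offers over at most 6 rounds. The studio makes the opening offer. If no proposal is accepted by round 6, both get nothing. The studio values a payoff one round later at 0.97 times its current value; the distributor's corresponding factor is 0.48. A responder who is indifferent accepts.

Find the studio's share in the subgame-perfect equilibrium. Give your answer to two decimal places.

262.45

Round 6 (the distributor proposes): rejection yields 0 for the studio; the distributor offers 0 and keeps 300.
Round 5 (the studio proposes): the distributor can get 300 next round, worth 0.48 × 300 = 144 now, so the studio offers 144, keeping 156.
Round 4 (the distributor proposes): the studio can get 156 next round, worth 0.97 × 156 = 151.32 now. The distributor offers 151.32 and keeps 300 − 151.32 = 148.68.
Round 3 (the studio proposes): the distributor can get 148.68 next round, worth 0.48 × 148.68 = 71.3664 now, so the studio offers 71.3664, keeping 228.6336.
Round 2 (the distributor proposes): the studio can get 228.6336 next round, worth 0.97 × 228.6336 = 221.774592 now; the distributor offers that and keeps 78.225408.
Round 1 (the studio proposes): the distributor can get 78.225408 next round, worth 0.48 × 78.225408 = 37.54819584 now; the studio offers that and keeps 262.45180416.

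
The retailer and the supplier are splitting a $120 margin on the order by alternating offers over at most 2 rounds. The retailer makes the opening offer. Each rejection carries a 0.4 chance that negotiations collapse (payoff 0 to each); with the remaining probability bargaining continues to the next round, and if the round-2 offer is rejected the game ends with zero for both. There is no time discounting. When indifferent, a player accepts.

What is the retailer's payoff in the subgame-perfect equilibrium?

By backward induction:
Round 2 (the supplier proposes): the retailer will accept anything ≥ 0, so the supplier offers 0 and keeps 120.
Round 1 (the retailer proposes): rejecting gives the supplier an expected 0.6 × 120 = 72, so the retailer offers 72, keeping 48.

48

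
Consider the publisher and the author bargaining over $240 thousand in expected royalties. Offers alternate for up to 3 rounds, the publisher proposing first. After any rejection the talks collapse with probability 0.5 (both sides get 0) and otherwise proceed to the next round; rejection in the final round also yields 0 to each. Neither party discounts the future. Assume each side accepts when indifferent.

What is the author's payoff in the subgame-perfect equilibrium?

Round 3 (the publisher proposes): rejection yields 0 for the author; the publisher offers 0 and keeps 240.
Round 2 (the author proposes): rejecting gives the publisher an expected 0.5 × 240 = 120. The author offers 120 and keeps 240 − 120 = 120.
Round 1 (the publisher proposes): rejecting gives the author an expected 0.5 × 120 = 60; the publisher offers that and keeps 180.

60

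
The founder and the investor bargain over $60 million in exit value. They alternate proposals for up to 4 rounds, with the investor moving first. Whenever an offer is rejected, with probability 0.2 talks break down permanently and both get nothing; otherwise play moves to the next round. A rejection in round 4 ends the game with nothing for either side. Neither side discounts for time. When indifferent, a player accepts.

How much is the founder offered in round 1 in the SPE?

40.32

Round 4 (the founder proposes): the investor will accept anything ≥ 0, so the founder offers 0 and keeps 60.
Round 3 (the investor proposes): rejecting gives the founder an expected 0.8 × 60 = 48; the investor offers that and keeps 12.
Round 2 (the founder proposes): rejecting gives the investor an expected 0.8 × 12 = 9.6, so the founder offers 9.6, keeping 50.4.
Round 1 (the investor proposes): rejecting gives the founder an expected 0.8 × 50.4 = 40.32; the investor offers that and keeps 19.68.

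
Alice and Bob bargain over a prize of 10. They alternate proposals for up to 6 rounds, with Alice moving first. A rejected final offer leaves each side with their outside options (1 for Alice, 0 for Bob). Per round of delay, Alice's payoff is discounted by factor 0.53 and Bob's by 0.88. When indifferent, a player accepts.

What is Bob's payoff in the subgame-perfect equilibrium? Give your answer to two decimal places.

Round 6 (Bob proposes): Alice gets 1 if talks fail, so Bob offers 1 and keeps 9.
Round 5 (Alice proposes): Bob can get 9 next round, worth 0.88 × 9 = 7.92 now. Alice offers 7.92 and keeps 10 − 7.92 = 2.08.
Round 4 (Bob proposes): Alice can get 2.08 next round, worth 0.53 × 2.08 = 1.1024 now; Bob offers that and keeps 8.8976.
Round 3 (Alice proposes): Bob can get 8.8976 next round, worth 0.88 × 8.8976 = 7.829888 now. Alice offers 7.829888 and keeps 10 − 7.829888 = 2.170112.
Round 2 (Bob proposes): Alice can get 2.170112 next round, worth 0.53 × 2.170112 = 1.15015936 now. Bob offers 1.15015936 and keeps 10 − 1.15015936 = 8.84984064.
Round 1 (Alice proposes): Bob can get 8.84984064 next round, worth 0.88 × 8.84984064 = 7.7878597632 now. Alice offers 7.7878597632 and keeps 10 − 7.7878597632 = 2.2121402368.

7.79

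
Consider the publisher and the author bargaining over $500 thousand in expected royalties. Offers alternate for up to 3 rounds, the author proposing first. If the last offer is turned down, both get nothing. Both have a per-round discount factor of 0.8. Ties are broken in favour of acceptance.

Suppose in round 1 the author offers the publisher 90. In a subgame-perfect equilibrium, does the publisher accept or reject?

Work out the publisher's continuation value if the offer is rejected.
Round 3 (the author proposes): the publisher will accept anything ≥ 0, so the author offers 0 and keeps 500.
Round 2 (the publisher proposes): the author can get 500 next round, worth 0.8 × 500 = 400 now. The publisher offers 400 and keeps 500 − 400 = 100.
So by rejecting in round 1, the publisher gets 100 next round, worth 0.8 × 100 = 80 now.
Offer 90 ≥ 80, so the publisher accepts.

Accept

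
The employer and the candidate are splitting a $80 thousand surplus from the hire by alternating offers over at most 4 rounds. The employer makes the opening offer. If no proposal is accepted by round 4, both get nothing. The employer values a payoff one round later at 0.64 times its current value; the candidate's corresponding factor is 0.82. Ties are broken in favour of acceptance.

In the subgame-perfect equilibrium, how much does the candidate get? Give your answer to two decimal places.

58.04

Solve by backward induction from round 4.
Round 4 (the candidate proposes): rejection yields 0 for the employer; the candidate offers 0 and keeps 80.
Round 3 (the employer proposes): the candidate can get 80 next round, worth 0.82 × 80 = 65.6 now; the employer offers that and keeps 14.4.
Round 2 (the candidate proposes): the employer can get 14.4 next round, worth 0.64 × 14.4 = 9.216 now. The candidate offers 9.216 and keeps 80 − 9.216 = 70.784.
Round 1 (the employer proposes): the candidate can get 70.784 next round, worth 0.82 × 70.784 = 58.04288 now. The employer offers 58.04288 and keeps 80 − 58.04288 = 21.95712.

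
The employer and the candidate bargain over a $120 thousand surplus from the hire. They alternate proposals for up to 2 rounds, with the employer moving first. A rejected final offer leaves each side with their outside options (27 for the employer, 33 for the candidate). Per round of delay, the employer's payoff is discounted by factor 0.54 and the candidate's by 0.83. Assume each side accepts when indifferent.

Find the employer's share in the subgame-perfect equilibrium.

42.81

Round 2 (the candidate proposes): the employer gets 27 if talks fail, so the candidate offers 27 and keeps 93.
Round 1 (the employer proposes): the candidate can get 93 next round, worth 0.83 × 93 = 77.19 now. The employer offers 77.19 and keeps 120 − 77.19 = 42.81.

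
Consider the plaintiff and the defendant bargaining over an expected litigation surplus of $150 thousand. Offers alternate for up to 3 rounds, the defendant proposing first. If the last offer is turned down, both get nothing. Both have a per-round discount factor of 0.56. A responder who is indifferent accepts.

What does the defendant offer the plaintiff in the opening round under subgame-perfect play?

36.96

Round 3 (the defendant proposes): the plaintiff will accept anything ≥ 0, so the defendant offers 0 and keeps 150.
Round 2 (the plaintiff proposes): the defendant can get 150 next round, worth 0.56 × 150 = 84 now; the plaintiff offers that and keeps 66.
Round 1 (the defendant proposes): the plaintiff can get 66 next round, worth 0.56 × 66 = 36.96 now, so the defendant offers 36.96, keeping 113.04.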